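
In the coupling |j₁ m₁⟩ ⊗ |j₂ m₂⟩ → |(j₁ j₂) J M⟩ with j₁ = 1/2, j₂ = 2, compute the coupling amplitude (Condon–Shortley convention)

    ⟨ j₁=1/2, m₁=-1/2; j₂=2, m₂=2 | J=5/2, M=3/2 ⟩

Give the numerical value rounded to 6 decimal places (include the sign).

√[6·0!1!4!/6! · 0!1!4!0!4!1!] = √(576/5)
  +(−1)^0/∏(0,0,1,4,0,0)! = 1/24  (running 1/24)
⟨..|..⟩ = √(576/5)·(1/24) = +0.447214

+0.447214  (= +√(1/5))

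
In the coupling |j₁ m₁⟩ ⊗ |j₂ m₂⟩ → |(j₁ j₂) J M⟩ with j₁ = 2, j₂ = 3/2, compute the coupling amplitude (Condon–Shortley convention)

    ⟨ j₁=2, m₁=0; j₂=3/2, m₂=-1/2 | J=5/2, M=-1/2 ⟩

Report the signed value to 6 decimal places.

+0.292770  (= +√(3/35))

j₁+j₂−J=1  J+j₁−j₂=3  J−j₁+j₂=2  j₁+j₂+J+1=7
(j₁±m₁, j₂±m₂, J±M) = (2,2,1,2,2,3)
P² = 48/35
sum k=0..1:
  [0] +1/2 = 1/2
  [1] −1/4 = -1/4
S = 1/4
C² = P²·S² = 3/35 ; C = +0.292770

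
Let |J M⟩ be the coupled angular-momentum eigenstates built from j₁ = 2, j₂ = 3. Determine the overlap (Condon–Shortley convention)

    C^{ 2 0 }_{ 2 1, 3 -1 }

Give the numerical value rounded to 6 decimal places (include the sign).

−√(1/7) ≈ -0.377964

triangle: 3!*1!*3!/8! = 36/40320
(j±m)!: 3!*1!*2!*4!*2!*2! = 1152
prefactor² = (2J+1)*Δ*N² = 36/7
  k=0: +1/(0!*3!*1!*2!*0!*1!) = 1/12
  k=1: −1/(1!*2!*0!*1!*1!*2!) = -1/4
Σ = -1/6  ⇒  CG² = 36/7*(-1/6)² = 1/7
CG = −√(1/7) = -0.377964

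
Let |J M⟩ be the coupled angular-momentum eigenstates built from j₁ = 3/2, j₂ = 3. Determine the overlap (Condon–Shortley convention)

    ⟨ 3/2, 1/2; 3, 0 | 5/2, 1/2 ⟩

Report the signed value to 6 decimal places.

-0.414039  (= −√(6/35))

triangle: 2!*1!*4!/8! = 48/40320
(j±m)!: 2!*1!*3!*3!*3!*2! = 864
prefactor² = (2J+1)*Δ*N² = 216/35
  k=0: +1/(0!*2!*1!*3!*0!*1!) = 1/12
  k=1: −1/(1!*1!*0!*2!*1!*2!) = -1/4
Σ = -1/6  ⇒  CG² = 216/35*(-1/6)² = 6/35
CG = −√(6/35) = -0.414039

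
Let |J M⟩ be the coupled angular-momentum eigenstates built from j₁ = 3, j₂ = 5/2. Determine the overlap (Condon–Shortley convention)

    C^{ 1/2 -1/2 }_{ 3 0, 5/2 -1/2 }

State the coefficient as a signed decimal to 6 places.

j₁+j₂−J=5  J+j₁−j₂=1  J−j₁+j₂=0  j₁+j₂+J+1=7
(j₁±m₁, j₂±m₂, J±M) = (3,3,2,3,0,1)
P² = 144/7
sum k=2..2:
  [2] +1/12 = 1/12
S = 1/12
C² = P²·S² = 1/7 ; C = +0.377964

+0.377964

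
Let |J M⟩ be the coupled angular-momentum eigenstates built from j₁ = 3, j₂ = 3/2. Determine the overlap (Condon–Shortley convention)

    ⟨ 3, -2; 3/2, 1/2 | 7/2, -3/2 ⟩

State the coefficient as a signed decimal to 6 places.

j₁+j₂−J=1  J+j₁−j₂=5  J−j₁+j₂=2  j₁+j₂+J+1=9
(j₁±m₁, j₂±m₂, J±M) = (1,5,2,1,2,5)
P² = 6400/21
sum k=0..1:
  [0] +1/240 = 1/240
  [1] −1/24 = -1/24
S = -3/80
C² = P²·S² = 3/7 ; C = -0.654654

-0.654654  (= −√(3/7))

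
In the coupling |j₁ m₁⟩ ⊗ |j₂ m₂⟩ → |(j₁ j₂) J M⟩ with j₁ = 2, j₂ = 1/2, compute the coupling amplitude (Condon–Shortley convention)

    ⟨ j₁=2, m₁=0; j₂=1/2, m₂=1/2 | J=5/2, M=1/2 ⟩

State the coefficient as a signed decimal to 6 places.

j₁+j₂−J=0  J+j₁−j₂=4  J−j₁+j₂=1  j₁+j₂+J+1=6
(j₁±m₁, j₂±m₂, J±M) = (2,2,1,0,3,2)
P² = 48/5
sum k=0..0:
  [0] +1/4 = 1/4
S = 1/4
C² = P²·S² = 3/5 ; C = +0.774597

+0.774597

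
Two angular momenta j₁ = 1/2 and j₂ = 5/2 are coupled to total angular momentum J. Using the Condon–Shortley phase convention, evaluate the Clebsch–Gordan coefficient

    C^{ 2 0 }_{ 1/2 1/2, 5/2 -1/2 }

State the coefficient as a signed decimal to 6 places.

triangle: 1!×0!×4!/6! = 24/720
(j±m)!: 1!×0!×2!×3!×2!×2! = 48
prefactor² = (2J+1)×Δ×N² = 8
  k=0: +1/(0!×1!×0!×2!×0!×2!) = 1/4
Σ = 1/4  ⇒  CG² = 8×1/4² = 1/2
CG = +√(1/2) = +0.707107

+0.707107  (= +√(1/2))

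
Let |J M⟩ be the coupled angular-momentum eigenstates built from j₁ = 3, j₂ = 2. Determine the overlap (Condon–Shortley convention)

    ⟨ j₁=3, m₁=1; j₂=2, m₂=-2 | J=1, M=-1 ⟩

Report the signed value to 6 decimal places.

triangle: 4!×2!×0!/7! = 48/5040
(j±m)!: 4!×2!×0!×4!×0!×2! = 2304
prefactor² = (2J+1)×Δ×N² = 2304/35
  k=0: +1/(0!×4!×2!×0!×0!×0!) = 1/48
Σ = 1/48  ⇒  CG² = 2304/35×1/48² = 1/35
CG = +√(1/35) = +0.169031

+√(1/35) = +0.169031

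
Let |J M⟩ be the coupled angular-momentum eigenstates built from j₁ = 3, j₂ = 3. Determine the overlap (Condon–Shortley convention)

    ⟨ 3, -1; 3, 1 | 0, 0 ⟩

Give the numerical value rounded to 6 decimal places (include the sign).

+√(1/7) = +0.377964

j₁+j₂−J=6  J+j₁−j₂=0  J−j₁+j₂=0  j₁+j₂+J+1=7
(j₁±m₁, j₂±m₂, J±M) = (2,4,4,2,0,0)
P² = 2304/7
sum k=4..4:
  [4] +1/48 = 1/48
S = 1/48
C² = P²·S² = 1/7 ; C = +0.377964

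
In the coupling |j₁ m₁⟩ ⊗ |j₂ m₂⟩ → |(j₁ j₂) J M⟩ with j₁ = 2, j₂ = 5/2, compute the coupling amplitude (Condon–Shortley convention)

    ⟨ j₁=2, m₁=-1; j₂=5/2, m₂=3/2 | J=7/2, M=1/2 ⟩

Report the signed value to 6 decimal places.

-0.619780  (= −√(121/315))

j₁+j₂−J=1  J+j₁−j₂=3  J−j₁+j₂=4  j₁+j₂+J+1=9
(j₁±m₁, j₂±m₂, J±M) = (1,3,4,1,4,3)
P² = 2304/35
sum k=0..1:
  [0] +1/144 = 1/144
  [1] −1/12 = -1/12
S = -11/144
C² = P²·S² = 121/315 ; C = -0.619780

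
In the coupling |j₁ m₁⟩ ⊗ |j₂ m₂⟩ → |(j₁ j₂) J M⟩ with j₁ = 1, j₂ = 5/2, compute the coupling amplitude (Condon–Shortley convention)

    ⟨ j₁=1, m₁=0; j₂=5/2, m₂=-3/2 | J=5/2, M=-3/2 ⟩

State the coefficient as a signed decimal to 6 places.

j₁+j₂−J=1  J+j₁−j₂=1  J−j₁+j₂=4  j₁+j₂+J+1=7
(j₁±m₁, j₂±m₂, J±M) = (1,1,1,4,1,4)
P² = 576/35
sum k=0..1:
  [0] +1/6 = 1/6
  [1] −1/24 = -1/24
S = 1/8
C² = P²·S² = 9/35 ; C = +0.507093

+√(9/35) ≈ +0.507093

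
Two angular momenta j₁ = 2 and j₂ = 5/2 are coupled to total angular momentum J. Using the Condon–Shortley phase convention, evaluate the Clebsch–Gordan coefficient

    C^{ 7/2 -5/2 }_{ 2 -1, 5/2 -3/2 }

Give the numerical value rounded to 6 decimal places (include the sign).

j₁+j₂−J=1  J+j₁−j₂=3  J−j₁+j₂=4  j₁+j₂+J+1=9
(j₁±m₁, j₂±m₂, J±M) = (1,3,1,4,1,6)
P² = 2304/7
sum k=0..1:
  [0] +1/36 = 1/36
  [1] −1/48 = -1/48
S = 1/144
C² = P²·S² = 1/63 ; C = +0.125988

+√(1/63) ≈ +0.125988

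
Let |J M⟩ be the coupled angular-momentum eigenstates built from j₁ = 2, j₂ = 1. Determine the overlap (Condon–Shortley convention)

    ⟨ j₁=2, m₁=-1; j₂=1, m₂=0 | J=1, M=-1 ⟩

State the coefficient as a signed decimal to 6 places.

j₁+j₂−J=2  J+j₁−j₂=2  J−j₁+j₂=0  j₁+j₂+J+1=5
(j₁±m₁, j₂±m₂, J±M) = (1,3,1,1,0,2)
P² = 6/5
sum k=1..1:
  [1] −1/2 = -1/2
S = -1/2
C² = P²·S² = 3/10 ; C = -0.547723

−√(3/10) = -0.547723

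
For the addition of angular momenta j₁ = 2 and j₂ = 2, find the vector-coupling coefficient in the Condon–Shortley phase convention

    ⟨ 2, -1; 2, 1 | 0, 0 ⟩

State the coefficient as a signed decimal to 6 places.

j₁+j₂−J=4  J+j₁−j₂=0  J−j₁+j₂=0  j₁+j₂+J+1=5
(j₁±m₁, j₂±m₂, J±M) = (1,3,3,1,0,0)
P² = 36/5
sum k=3..3:
  [3] −1/6 = -1/6
S = -1/6
C² = P²·S² = 1/5 ; C = -0.447214

-0.447214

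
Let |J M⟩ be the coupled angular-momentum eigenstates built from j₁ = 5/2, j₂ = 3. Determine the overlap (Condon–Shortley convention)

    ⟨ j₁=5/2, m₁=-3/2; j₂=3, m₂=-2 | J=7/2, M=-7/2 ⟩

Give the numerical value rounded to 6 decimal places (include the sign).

-0.666667

j₁+j₂−J=2  J+j₁−j₂=3  J−j₁+j₂=4  j₁+j₂+J+1=10
(j₁±m₁, j₂±m₂, J±M) = (1,4,1,5,0,7)
P² = 9216
sum k=1..1:
  [1] −1/144 = -1/144
S = -1/144
C² = P²·S² = 4/9 ; C = -0.666667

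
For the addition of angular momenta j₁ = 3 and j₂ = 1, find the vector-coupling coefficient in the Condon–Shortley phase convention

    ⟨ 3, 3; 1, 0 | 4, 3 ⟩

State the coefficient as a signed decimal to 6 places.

+0.500000

j₁+j₂−J=0  J+j₁−j₂=6  J−j₁+j₂=2  j₁+j₂+J+1=9
(j₁±m₁, j₂±m₂, J±M) = (6,0,1,1,7,1)
P² = 129600
sum k=0..0:
  [0] +1/720 = 1/720
S = 1/720
C² = P²·S² = 1/4 ; C = +0.500000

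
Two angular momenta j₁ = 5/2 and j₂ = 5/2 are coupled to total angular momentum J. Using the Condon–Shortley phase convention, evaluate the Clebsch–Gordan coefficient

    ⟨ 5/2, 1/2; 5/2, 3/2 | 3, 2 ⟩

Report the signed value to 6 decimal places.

−√(1/12) ≈ -0.288675

√[7·2!3!3!/9! · 3!2!4!1!5!1!] = √(48)
  +(−1)^1/∏(1,1,1,3,2,0)! = -1/12  (running -1/12)
  +(−1)^2/∏(2,0,0,2,3,1)! = 1/24  (running -1/24)
⟨..|..⟩ = √(48)·(-1/24) = -0.288675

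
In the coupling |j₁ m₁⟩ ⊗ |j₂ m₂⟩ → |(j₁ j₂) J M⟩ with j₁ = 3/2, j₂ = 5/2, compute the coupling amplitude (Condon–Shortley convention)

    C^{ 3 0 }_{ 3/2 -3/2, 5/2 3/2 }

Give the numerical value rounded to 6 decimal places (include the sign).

-0.547723

triangle: 1!×2!×4!/8! = 48/40320
(j±m)!: 0!×3!×4!×1!×3!×3! = 5184
prefactor² = (2J+1)×Δ×N² = 216/5
  k=1: −1/(1!×0!×2!×3!×0!×1!) = -1/12
Σ = -1/12  ⇒  CG² = 216/5×(-1/12)² = 3/10
CG = −√(3/10) = -0.547723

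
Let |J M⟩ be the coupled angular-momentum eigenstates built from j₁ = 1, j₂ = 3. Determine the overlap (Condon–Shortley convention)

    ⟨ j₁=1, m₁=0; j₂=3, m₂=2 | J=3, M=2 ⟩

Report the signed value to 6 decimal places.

j₁+j₂−J=1  J+j₁−j₂=1  J−j₁+j₂=5  j₁+j₂+J+1=8
(j₁±m₁, j₂±m₂, J±M) = (1,1,5,1,5,1)
P² = 300
sum k=0..1:
  [0] +1/120 = 1/120
  [1] −1/24 = -1/24
S = -1/30
C² = P²·S² = 1/3 ; C = -0.577350

−√(1/3) ≈ -0.577350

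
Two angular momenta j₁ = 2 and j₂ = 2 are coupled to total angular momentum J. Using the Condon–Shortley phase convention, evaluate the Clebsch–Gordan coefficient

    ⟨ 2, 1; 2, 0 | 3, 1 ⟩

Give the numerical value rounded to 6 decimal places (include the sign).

√[7·1!3!3!/8! · 3!1!2!2!4!2!] = √(36/5)
  +(−1)^0/∏(0,1,1,2,2,1)! = 1/4  (running 1/4)
  +(−1)^1/∏(1,0,0,1,3,2)! = -1/12  (running 1/6)
⟨..|..⟩ = √(36/5)·(1/6) = +0.447214

+√(1/5) ≈ +0.447214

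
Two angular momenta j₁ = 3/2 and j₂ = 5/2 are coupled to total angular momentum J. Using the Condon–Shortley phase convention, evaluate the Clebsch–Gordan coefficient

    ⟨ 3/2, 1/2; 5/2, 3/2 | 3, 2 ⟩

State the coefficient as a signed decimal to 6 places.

-0.288675

j₁+j₂−J=1  J+j₁−j₂=2  J−j₁+j₂=4  j₁+j₂+J+1=8
(j₁±m₁, j₂±m₂, J±M) = (2,1,4,1,5,1)
P² = 48
sum k=0..1:
  [0] +1/24 = 1/24
  [1] −1/12 = -1/12
S = -1/24
C² = P²·S² = 1/12 ; C = -0.288675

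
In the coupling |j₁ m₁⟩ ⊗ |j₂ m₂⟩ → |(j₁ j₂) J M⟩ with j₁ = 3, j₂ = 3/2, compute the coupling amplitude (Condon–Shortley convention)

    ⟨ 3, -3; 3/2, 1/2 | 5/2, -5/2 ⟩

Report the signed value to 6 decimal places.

+0.731925  (= +√(15/28))

triangle: 2!*4!*1!/8! = 48/40320
(j±m)!: 0!*6!*2!*1!*0!*5! = 172800
prefactor² = (2J+1)*Δ*N² = 8640/7
  k=2: +1/(2!*0!*4!*0!*0!*1!) = 1/48
Σ = 1/48  ⇒  CG² = 8640/7*1/48² = 15/28
CG = +√(15/28) = +0.731925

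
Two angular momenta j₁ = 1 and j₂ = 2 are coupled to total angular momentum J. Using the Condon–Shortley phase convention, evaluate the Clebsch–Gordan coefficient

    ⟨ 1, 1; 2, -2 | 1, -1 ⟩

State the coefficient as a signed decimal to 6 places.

+0.774597  (= +√(3/5))

j₁+j₂−J=2  J+j₁−j₂=0  J−j₁+j₂=2  j₁+j₂+J+1=5
(j₁±m₁, j₂±m₂, J±M) = (2,0,0,4,0,2)
P² = 48/5
sum k=0..0:
  [0] +1/4 = 1/4
S = 1/4
C² = P²·S² = 3/5 ; C = +0.774597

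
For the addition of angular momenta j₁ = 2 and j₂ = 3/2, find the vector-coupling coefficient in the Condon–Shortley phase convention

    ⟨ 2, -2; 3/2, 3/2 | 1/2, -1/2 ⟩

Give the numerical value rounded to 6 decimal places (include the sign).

-0.632456

√[2·3!1!0!/5! · 0!4!3!0!0!1!] = √(72/5)
  +(−1)^3/∏(3,0,1,0,0,0)! = -1/6  (running -1/6)
⟨..|..⟩ = √(72/5)·(-1/6) = -0.632456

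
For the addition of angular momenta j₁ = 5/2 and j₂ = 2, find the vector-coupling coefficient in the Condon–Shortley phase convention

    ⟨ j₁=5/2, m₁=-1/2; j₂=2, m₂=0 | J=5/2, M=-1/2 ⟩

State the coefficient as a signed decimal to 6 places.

−√(8/35) ≈ -0.478091

j₁+j₂−J=2  J+j₁−j₂=3  J−j₁+j₂=2  j₁+j₂+J+1=8
(j₁±m₁, j₂±m₂, J±M) = (2,3,2,2,2,3)
P² = 72/35
sum k=0..2:
  [0] +1/24 = 1/24
  [1] −1/2 = -1/2
  [2] +1/8 = 1/8
S = -1/3
C² = P²·S² = 8/35 ; C = -0.478091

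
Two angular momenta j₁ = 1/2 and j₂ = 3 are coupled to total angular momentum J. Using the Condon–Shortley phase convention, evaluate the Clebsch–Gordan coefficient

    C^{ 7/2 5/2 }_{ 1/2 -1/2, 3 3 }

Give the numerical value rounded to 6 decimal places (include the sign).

j₁+j₂−J=0  J+j₁−j₂=1  J−j₁+j₂=6  j₁+j₂+J+1=8
(j₁±m₁, j₂±m₂, J±M) = (0,1,6,0,6,1)
P² = 518400/7
sum k=0..0:
  [0] +1/720 = 1/720
S = 1/720
C² = P²·S² = 1/7 ; C = +0.377964

+0.377964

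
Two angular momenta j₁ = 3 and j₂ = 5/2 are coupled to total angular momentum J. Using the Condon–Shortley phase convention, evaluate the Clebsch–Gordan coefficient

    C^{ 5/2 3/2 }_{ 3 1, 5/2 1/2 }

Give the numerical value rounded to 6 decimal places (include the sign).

triangle: 3!*3!*2!/9! = 72/362880
(j±m)!: 4!*2!*3!*2!*4!*1! = 13824
prefactor² = (2J+1)*Δ*N² = 576/35
  k=1: −1/(1!*2!*1!*2!*2!*0!) = -1/8
  k=2: +1/(2!*1!*0!*1!*3!*1!) = 1/12
Σ = -1/24  ⇒  CG² = 576/35*(-1/24)² = 1/35
CG = −√(1/35) = -0.169031

-0.169031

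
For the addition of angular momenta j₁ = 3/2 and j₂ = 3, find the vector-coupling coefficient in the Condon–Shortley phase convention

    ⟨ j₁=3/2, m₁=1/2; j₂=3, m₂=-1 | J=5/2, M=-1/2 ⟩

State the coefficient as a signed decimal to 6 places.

√[6·2!1!4!/8! · 2!1!2!4!2!3!] = √(288/35)
  +(−1)^0/∏(0,2,1,2,0,2)! = 1/8  (running 1/8)
  +(−1)^1/∏(1,1,0,1,1,3)! = -1/6  (running -1/24)
⟨..|..⟩ = √(288/35)·(-1/24) = -0.119523

−√(1/70) ≈ -0.119523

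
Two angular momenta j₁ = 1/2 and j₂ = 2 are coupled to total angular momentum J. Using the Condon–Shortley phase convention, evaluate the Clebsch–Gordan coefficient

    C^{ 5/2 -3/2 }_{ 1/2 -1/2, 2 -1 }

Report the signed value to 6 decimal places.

triangle: 0!×1!×4!/6! = 24/720
(j±m)!: 0!×1!×1!×3!×1!×4! = 144
prefactor² = (2J+1)×Δ×N² = 144/5
  k=0: +1/(0!×0!×1!×1!×0!×3!) = 1/6
Σ = 1/6  ⇒  CG² = 144/5×1/6² = 4/5
CG = +√(4/5) = +0.894427

+0.894427  (= +√(4/5))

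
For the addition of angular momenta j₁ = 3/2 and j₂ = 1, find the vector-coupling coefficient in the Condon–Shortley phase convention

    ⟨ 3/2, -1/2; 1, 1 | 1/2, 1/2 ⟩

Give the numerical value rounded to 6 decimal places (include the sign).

+0.408248  (= +√(1/6))

j₁+j₂−J=2  J+j₁−j₂=1  J−j₁+j₂=0  j₁+j₂+J+1=4
(j₁±m₁, j₂±m₂, J±M) = (1,2,2,0,1,0)
P² = 2/3
sum k=2..2:
  [2] +1/2 = 1/2
S = 1/2
C² = P²·S² = 1/6 ; C = +0.408248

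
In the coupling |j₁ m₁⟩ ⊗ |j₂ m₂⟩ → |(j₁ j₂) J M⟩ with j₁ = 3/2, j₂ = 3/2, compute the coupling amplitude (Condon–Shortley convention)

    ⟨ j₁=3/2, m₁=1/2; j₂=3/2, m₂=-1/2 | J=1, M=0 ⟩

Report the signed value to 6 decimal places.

-0.223607

√[3·2!1!1!/5! · 2!1!1!2!1!1!] = √(1/5)
  +(−1)^0/∏(0,2,1,1,0,0)! = 1/2  (running 1/2)
  +(−1)^1/∏(1,1,0,0,1,1)! = -1  (running -1/2)
⟨..|..⟩ = √(1/5)·(-1/2) = -0.223607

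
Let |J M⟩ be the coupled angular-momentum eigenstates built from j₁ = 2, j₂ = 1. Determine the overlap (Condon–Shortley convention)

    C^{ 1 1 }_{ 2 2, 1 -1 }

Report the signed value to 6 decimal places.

+√(3/5) = +0.774597

√[3·2!2!0!/5! · 4!0!0!2!2!0!] = √(48/5)
  +(−1)^0/∏(0,2,0,0,2,0)! = 1/4  (running 1/4)
⟨..|..⟩ = √(48/5)·(1/4) = +0.774597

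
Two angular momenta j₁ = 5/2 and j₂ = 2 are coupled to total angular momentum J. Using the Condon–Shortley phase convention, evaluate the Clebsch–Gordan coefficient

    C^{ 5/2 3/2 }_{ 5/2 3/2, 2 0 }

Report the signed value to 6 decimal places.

j₁+j₂−J=2  J+j₁−j₂=3  J−j₁+j₂=2  j₁+j₂+J+1=8
(j₁±m₁, j₂±m₂, J±M) = (4,1,2,2,4,1)
P² = 288/35
sum k=0..1:
  [0] +1/8 = 1/8
  [1] −1/6 = -1/6
S = -1/24
C² = P²·S² = 1/70 ; C = -0.119523

-0.119523  (= −√(1/70))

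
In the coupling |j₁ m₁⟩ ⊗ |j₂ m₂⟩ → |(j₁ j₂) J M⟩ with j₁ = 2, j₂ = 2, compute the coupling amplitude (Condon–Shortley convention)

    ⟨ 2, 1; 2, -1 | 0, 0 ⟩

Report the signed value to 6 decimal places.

√[1·4!0!0!/5! · 3!1!1!3!0!0!] = √(36/5)
  +(−1)^1/∏(1,3,0,0,0,0)! = -1/6  (running -1/6)
⟨..|..⟩ = √(36/5)·(-1/6) = -0.447214

−√(1/5) = -0.447214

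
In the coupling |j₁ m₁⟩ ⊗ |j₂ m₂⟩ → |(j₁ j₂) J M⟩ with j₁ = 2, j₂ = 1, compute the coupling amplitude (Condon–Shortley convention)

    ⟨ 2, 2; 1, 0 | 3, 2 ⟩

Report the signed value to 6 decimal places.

triangle: 0!*4!*2!/7! = 48/5040
(j±m)!: 4!*0!*1!*1!*5!*1! = 2880
prefactor² = (2J+1)*Δ*N² = 192
  k=0: +1/(0!*0!*0!*1!*4!*1!) = 1/24
Σ = 1/24  ⇒  CG² = 192*1/24² = 1/3
CG = +√(1/3) = +0.577350

+0.577350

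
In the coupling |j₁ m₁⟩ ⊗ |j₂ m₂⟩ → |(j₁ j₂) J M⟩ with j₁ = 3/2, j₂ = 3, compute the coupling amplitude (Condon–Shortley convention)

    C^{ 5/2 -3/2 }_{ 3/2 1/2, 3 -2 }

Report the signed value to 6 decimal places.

triangle: 2!×1!×4!/8! = 48/40320
(j±m)!: 2!×1!×1!×5!×1!×4! = 5760
prefactor² = (2J+1)×Δ×N² = 288/7
  k=0: +1/(0!×2!×1!×1!×0!×3!) = 1/12
  k=1: −1/(1!×1!×0!×0!×1!×4!) = -1/24
Σ = 1/24  ⇒  CG² = 288/7×1/24² = 1/14
CG = +√(1/14) = +0.267261

+0.267261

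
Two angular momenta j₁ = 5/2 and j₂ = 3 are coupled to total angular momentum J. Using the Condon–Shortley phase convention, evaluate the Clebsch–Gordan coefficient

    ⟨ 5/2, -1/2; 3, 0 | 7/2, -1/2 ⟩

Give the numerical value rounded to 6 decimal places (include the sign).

j₁+j₂−J=2  J+j₁−j₂=3  J−j₁+j₂=4  j₁+j₂+J+1=10
(j₁±m₁, j₂±m₂, J±M) = (2,3,3,3,3,4)
P² = 6912/175
sum k=0..2:
  [0] +1/72 = 1/72
  [1] −1/8 = -1/8
  [2] +1/24 = 1/24
S = -5/72
C² = P²·S² = 4/21 ; C = -0.436436

-0.436436  (= −√(4/21))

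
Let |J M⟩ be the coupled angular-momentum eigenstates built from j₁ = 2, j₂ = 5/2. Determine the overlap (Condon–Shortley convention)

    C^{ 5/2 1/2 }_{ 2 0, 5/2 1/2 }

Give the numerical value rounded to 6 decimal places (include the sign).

j₁+j₂−J=2  J+j₁−j₂=2  J−j₁+j₂=3  j₁+j₂+J+1=8
(j₁±m₁, j₂±m₂, J±M) = (2,2,3,2,3,2)
P² = 72/35
sum k=0..2:
  [0] +1/24 = 1/24
  [1] −1/2 = -1/2
  [2] +1/8 = 1/8
S = -1/3
C² = P²·S² = 8/35 ; C = -0.478091

−√(8/35) ≈ -0.478091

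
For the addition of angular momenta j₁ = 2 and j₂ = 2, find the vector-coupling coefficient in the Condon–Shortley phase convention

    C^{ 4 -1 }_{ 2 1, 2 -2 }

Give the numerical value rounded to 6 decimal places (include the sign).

+√(1/14) = +0.267261

√[9·0!4!4!/9! · 3!1!0!4!3!5!] = √(10368/7)
  +(−1)^0/∏(0,0,1,0,3,4)! = 1/144  (running 1/144)
⟨..|..⟩ = √(10368/7)·(1/144) = +0.267261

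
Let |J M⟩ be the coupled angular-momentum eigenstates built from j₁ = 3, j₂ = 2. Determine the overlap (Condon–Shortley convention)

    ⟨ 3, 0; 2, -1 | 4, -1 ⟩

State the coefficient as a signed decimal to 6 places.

√[9·1!5!3!/10! · 3!3!1!3!3!5!] = √(1944/7)
  +(−1)^0/∏(0,1,3,1,2,2)! = 1/24  (running 1/24)
  +(−1)^1/∏(1,0,2,0,3,3)! = -1/72  (running 1/36)
⟨..|..⟩ = √(1944/7)·(1/36) = +0.462910

+0.462910  (= +√(3/14))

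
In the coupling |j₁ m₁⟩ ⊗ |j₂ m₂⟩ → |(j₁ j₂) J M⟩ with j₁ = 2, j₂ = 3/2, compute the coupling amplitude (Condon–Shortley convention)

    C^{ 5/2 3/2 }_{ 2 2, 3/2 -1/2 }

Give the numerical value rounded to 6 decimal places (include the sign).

+0.676123

√[6·1!3!2!/7! · 4!0!1!2!4!1!] = √(576/35)
  +(−1)^0/∏(0,1,0,1,3,1)! = 1/6  (running 1/6)
⟨..|..⟩ = √(576/35)·(1/6) = +0.676123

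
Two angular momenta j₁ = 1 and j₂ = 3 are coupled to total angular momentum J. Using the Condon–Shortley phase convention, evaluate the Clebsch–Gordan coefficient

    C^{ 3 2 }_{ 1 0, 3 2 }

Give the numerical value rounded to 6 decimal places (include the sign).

−√(1/3) = -0.577350

√[7·1!1!5!/8! · 1!1!5!1!5!1!] = √(300)
  +(−1)^0/∏(0,1,1,5,0,0)! = 1/120  (running 1/120)
  +(−1)^1/∏(1,0,0,4,1,1)! = -1/24  (running -1/30)
⟨..|..⟩ = √(300)·(-1/30) = -0.577350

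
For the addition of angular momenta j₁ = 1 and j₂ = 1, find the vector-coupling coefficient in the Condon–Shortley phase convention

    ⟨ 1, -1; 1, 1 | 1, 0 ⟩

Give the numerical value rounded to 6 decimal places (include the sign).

triangle: 1!*1!*1!/4! = 1/24
(j±m)!: 0!*2!*2!*0!*1!*1! = 4
prefactor² = (2J+1)*Δ*N² = 1/2
  k=1: −1/(1!*0!*1!*1!*0!*0!) = -1
Σ = -1  ⇒  CG² = 1/2*(-1)² = 1/2
CG = −√(1/2) = -0.707107

−√(1/2) = -0.707107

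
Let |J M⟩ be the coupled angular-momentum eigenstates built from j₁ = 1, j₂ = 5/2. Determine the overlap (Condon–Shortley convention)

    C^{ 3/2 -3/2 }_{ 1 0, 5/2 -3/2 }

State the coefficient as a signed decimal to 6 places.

triangle: 2!·0!·3!/6! = 12/720
(j±m)!: 1!·1!·1!·4!·0!·3! = 144
prefactor² = (2J+1)·Δ·N² = 48/5
  k=1: −1/(1!·1!·0!·0!·0!·3!) = -1/6
Σ = -1/6  ⇒  CG² = 48/5·(-1/6)² = 4/15
CG = −√(4/15) = -0.516398

-0.516398  (= −√(4/15))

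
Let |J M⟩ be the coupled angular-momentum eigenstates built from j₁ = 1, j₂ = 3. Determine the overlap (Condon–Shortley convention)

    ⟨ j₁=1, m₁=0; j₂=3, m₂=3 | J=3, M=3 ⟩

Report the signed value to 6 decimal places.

-0.866025  (= −√(3/4))

√[7·1!1!5!/8! · 1!1!6!0!6!0!] = √(10800)
  +(−1)^1/∏(1,0,0,5,1,0)! = -1/120  (running -1/120)
⟨..|..⟩ = √(10800)·(-1/120) = -0.866025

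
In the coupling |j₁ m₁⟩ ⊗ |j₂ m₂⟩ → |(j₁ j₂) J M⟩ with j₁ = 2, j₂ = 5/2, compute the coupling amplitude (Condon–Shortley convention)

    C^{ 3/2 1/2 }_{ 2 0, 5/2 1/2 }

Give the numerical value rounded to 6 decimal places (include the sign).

j₁+j₂−J=3  J+j₁−j₂=1  J−j₁+j₂=2  j₁+j₂+J+1=7
(j₁±m₁, j₂±m₂, J±M) = (2,2,3,2,2,1)
P² = 32/35
sum k=1..2:
  [1] −1/4 = -1/4
  [2] +1/2 = 1/2
S = 1/4
C² = P²·S² = 2/35 ; C = +0.239046

+0.239046  (= +√(2/35))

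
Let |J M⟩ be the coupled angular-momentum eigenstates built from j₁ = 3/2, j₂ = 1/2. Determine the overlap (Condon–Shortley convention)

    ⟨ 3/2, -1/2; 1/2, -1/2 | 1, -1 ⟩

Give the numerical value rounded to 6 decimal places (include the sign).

triangle: 1!×2!×0!/4! = 2/24
(j±m)!: 1!×2!×0!×1!×0!×2! = 4
prefactor² = (2J+1)×Δ×N² = 1
  k=0: +1/(0!×1!×2!×0!×0!×0!) = 1/2
Σ = 1/2  ⇒  CG² = 1×1/2² = 1/4
CG = +√(1/4) = +0.500000

+√(1/4) = +0.500000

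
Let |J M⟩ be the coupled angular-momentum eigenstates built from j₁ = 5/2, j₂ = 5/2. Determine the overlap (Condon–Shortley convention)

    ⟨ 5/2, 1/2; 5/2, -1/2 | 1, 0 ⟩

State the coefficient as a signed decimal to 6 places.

+√(1/70) = +0.119523

√[3·4!1!1!/7! · 3!2!2!3!1!1!] = √(72/35)
  +(−1)^1/∏(1,3,1,1,0,0)! = -1/6  (running -1/6)
  +(−1)^2/∏(2,2,0,0,1,1)! = 1/4  (running 1/12)
⟨..|..⟩ = √(72/35)·(1/12) = +0.119523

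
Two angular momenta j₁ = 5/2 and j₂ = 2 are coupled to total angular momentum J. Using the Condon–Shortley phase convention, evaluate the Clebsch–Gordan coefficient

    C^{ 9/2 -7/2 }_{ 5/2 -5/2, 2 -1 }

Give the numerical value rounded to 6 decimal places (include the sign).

+0.666667  (= +√(4/9))

√[10·0!5!4!/10! · 0!5!1!3!1!8!] = √(230400)
  +(−1)^0/∏(0,0,5,1,0,3)! = 1/720  (running 1/720)
⟨..|..⟩ = √(230400)·(1/720) = +0.666667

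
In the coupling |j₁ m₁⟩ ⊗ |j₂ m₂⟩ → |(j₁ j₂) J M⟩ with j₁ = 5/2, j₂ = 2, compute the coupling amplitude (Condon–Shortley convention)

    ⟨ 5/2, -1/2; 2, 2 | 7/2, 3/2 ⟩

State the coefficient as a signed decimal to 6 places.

−√(8/21) ≈ -0.617213

triangle: 1!·4!·3!/9! = 144/362880
(j±m)!: 2!·3!·4!·0!·5!·2! = 69120
prefactor² = (2J+1)·Δ·N² = 1536/7
  k=1: −1/(1!·0!·2!·3!·2!·0!) = -1/24
Σ = -1/24  ⇒  CG² = 1536/7·(-1/24)² = 8/21
CG = −√(8/21) = -0.617213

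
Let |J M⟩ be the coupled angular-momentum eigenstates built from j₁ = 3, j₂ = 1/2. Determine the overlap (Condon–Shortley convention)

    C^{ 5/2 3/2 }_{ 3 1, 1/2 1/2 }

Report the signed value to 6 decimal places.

−√(2/7) = -0.534522

triangle: 1!*5!*0!/7! = 120/5040
(j±m)!: 4!*2!*1!*0!*4!*1! = 1152
prefactor² = (2J+1)*Δ*N² = 1152/7
  k=1: −1/(1!*0!*1!*0!*4!*0!) = -1/24
Σ = -1/24  ⇒  CG² = 1152/7*(-1/24)² = 2/7
CG = −√(2/7) = -0.534522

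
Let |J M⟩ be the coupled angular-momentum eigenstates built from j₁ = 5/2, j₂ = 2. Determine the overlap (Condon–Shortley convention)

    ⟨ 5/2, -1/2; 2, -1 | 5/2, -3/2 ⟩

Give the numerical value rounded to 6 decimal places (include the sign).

−√(6/35) ≈ -0.414039

j₁+j₂−J=2  J+j₁−j₂=3  J−j₁+j₂=2  j₁+j₂+J+1=8
(j₁±m₁, j₂±m₂, J±M) = (2,3,1,3,1,4)
P² = 216/35
sum k=0..1:
  [0] +1/12 = 1/12
  [1] −1/4 = -1/4
S = -1/6
C² = P²·S² = 6/35 ; C = -0.414039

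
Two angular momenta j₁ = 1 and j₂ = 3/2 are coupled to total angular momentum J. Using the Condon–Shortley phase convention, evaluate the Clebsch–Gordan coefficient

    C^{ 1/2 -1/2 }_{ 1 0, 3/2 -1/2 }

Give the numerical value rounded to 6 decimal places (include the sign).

triangle: 2!·0!·1!/4! = 2/24
(j±m)!: 1!·1!·1!·2!·0!·1! = 2
prefactor² = (2J+1)·Δ·N² = 1/3
  k=1: −1/(1!·1!·0!·0!·0!·1!) = -1
Σ = -1  ⇒  CG² = 1/3·(-1)² = 1/3
CG = −√(1/3) = -0.577350

−√(1/3) ≈ -0.577350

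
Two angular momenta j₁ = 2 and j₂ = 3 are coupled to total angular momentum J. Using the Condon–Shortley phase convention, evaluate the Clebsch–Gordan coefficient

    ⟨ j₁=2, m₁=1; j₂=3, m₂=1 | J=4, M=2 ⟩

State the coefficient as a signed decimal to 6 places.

triangle: 1!*3!*5!/10! = 720/3628800
(j±m)!: 3!*1!*4!*2!*6!*2! = 414720
prefactor² = (2J+1)*Δ*N² = 5184/7
  k=0: +1/(0!*1!*1!*4!*2!*1!) = 1/48
  k=1: −1/(1!*0!*0!*3!*3!*2!) = -1/72
Σ = 1/144  ⇒  CG² = 5184/7*1/144² = 1/28
CG = +√(1/28) = +0.188982

+√(1/28) ≈ +0.188982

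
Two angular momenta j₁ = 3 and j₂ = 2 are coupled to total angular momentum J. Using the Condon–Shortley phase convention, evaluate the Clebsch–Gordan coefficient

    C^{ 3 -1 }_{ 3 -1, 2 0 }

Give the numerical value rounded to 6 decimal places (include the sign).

-0.387298  (= −√(3/20))

j₁+j₂−J=2  J+j₁−j₂=4  J−j₁+j₂=2  j₁+j₂+J+1=9
(j₁±m₁, j₂±m₂, J±M) = (2,4,2,2,2,4)
P² = 256/15
sum k=0..2:
  [0] +1/96 = 1/96
  [1] −1/6 = -1/6
  [2] +1/16 = 1/16
S = -3/32
C² = P²·S² = 3/20 ; C = -0.387298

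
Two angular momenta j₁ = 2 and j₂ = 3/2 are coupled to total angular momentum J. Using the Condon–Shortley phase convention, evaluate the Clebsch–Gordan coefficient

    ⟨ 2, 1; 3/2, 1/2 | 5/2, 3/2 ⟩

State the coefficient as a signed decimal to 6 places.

√[6·1!3!2!/7! · 3!1!2!1!4!1!] = √(144/35)
  +(−1)^0/∏(0,1,1,2,2,0)! = 1/4  (running 1/4)
  +(−1)^1/∏(1,0,0,1,3,1)! = -1/6  (running 1/12)
⟨..|..⟩ = √(144/35)·(1/12) = +0.169031

+√(1/35) = +0.169031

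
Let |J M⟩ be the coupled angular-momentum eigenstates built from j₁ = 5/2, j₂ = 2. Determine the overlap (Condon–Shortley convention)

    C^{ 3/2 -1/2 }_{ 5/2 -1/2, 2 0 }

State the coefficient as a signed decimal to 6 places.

+0.239046

triangle: 3!×2!×1!/7! = 12/5040
(j±m)!: 2!×3!×2!×2!×1!×2! = 96
prefactor² = (2J+1)×Δ×N² = 32/35
  k=1: −1/(1!×2!×2!×1!×0!×0!) = -1/4
  k=2: +1/(2!×1!×1!×0!×1!×1!) = 1/2
Σ = 1/4  ⇒  CG² = 32/35×1/4² = 2/35
CG = +√(2/35) = +0.239046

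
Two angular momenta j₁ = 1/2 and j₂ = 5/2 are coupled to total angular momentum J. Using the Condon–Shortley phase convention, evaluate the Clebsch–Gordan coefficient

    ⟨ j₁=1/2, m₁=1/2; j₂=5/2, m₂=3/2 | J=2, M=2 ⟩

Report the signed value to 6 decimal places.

+0.408248

triangle: 1!*0!*4!/6! = 24/720
(j±m)!: 1!*0!*4!*1!*4!*0! = 576
prefactor² = (2J+1)*Δ*N² = 96
  k=0: +1/(0!*1!*0!*4!*0!*0!) = 1/24
Σ = 1/24  ⇒  CG² = 96*1/24² = 1/6
CG = +√(1/6) = +0.408248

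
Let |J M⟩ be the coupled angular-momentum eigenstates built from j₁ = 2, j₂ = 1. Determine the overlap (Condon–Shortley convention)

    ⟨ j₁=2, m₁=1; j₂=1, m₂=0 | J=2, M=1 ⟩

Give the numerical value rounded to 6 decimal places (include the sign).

+√(1/6) = +0.408248

j₁+j₂−J=1  J+j₁−j₂=3  J−j₁+j₂=1  j₁+j₂+J+1=6
(j₁±m₁, j₂±m₂, J±M) = (3,1,1,1,3,1)
P² = 3/2
sum k=0..1:
  [0] +1/2 = 1/2
  [1] −1/6 = -1/6
S = 1/3
C² = P²·S² = 1/6 ; C = +0.408248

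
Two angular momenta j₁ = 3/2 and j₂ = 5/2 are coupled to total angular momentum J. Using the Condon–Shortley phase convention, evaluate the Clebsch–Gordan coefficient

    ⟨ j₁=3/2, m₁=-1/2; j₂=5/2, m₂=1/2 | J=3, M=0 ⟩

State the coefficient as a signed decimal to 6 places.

-0.447214  (= −√(1/5))

triangle: 1!·2!·4!/8! = 48/40320
(j±m)!: 1!·2!·3!·2!·3!·3! = 864
prefactor² = (2J+1)·Δ·N² = 36/5
  k=0: +1/(0!·1!·2!·3!·0!·1!) = 1/12
  k=1: −1/(1!·0!·1!·2!·1!·2!) = -1/4
Σ = -1/6  ⇒  CG² = 36/5·(-1/6)² = 1/5
CG = −√(1/5) = -0.447214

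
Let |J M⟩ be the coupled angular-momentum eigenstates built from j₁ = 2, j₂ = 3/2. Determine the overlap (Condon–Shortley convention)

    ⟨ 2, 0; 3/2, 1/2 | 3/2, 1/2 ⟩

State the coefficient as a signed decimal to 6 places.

triangle: 2!·2!·1!/6! = 4/720
(j±m)!: 2!·2!·2!·1!·2!·1! = 16
prefactor² = (2J+1)·Δ·N² = 16/45
  k=1: −1/(1!·1!·1!·1!·1!·0!) = -1
  k=2: +1/(2!·0!·0!·0!·2!·1!) = 1/4
Σ = -3/4  ⇒  CG² = 16/45·(-3/4)² = 1/5
CG = −√(1/5) = -0.447214

-0.447214  (= −√(1/5))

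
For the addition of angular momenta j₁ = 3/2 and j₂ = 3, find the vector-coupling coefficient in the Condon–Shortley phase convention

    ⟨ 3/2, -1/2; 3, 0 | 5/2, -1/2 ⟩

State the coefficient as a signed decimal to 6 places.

j₁+j₂−J=2  J+j₁−j₂=1  J−j₁+j₂=4  j₁+j₂+J+1=8
(j₁±m₁, j₂±m₂, J±M) = (1,2,3,3,2,3)
P² = 216/35
sum k=1..2:
  [1] −1/4 = -1/4
  [2] +1/12 = 1/12
S = -1/6
C² = P²·S² = 6/35 ; C = -0.414039

−√(6/35) ≈ -0.414039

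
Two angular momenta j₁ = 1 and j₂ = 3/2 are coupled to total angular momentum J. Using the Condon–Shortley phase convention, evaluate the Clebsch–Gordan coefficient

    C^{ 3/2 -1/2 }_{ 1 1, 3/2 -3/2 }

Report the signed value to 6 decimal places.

+√(2/5) = +0.632456

triangle: 1!×1!×2!/5! = 2/120
(j±m)!: 2!×0!×0!×3!×1!×2! = 24
prefactor² = (2J+1)×Δ×N² = 8/5
  k=0: +1/(0!×1!×0!×0!×1!×2!) = 1/2
Σ = 1/2  ⇒  CG² = 8/5×1/2² = 2/5
CG = +√(2/5) = +0.632456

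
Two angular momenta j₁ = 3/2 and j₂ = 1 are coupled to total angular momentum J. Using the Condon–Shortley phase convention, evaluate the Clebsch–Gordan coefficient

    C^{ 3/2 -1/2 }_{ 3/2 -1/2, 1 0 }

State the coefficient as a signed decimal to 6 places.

-0.258199

√[4·1!2!1!/5! · 1!2!1!1!1!2!] = √(4/15)
  +(−1)^0/∏(0,1,2,1,0,0)! = 1/2  (running 1/2)
  +(−1)^1/∏(1,0,1,0,1,1)! = -1  (running -1/2)
⟨..|..⟩ = √(4/15)·(-1/2) = -0.258199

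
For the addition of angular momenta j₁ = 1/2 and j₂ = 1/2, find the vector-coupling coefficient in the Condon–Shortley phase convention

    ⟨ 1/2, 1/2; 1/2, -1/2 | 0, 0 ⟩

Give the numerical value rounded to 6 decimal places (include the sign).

√[1·1!0!0!/2! · 1!0!0!1!0!0!] = √(1/2)
  +(−1)^0/∏(0,1,0,0,0,0)! = 1  (running 1)
⟨..|..⟩ = √(1/2)·(1) = +0.707107

+0.707107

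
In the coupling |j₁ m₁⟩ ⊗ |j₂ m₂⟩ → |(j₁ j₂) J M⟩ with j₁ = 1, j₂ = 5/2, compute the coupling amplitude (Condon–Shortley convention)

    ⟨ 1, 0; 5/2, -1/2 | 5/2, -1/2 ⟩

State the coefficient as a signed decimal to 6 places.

+√(1/35) = +0.169031

√[6·1!1!4!/7! · 1!1!2!3!2!3!] = √(144/35)
  +(−1)^0/∏(0,1,1,2,0,2)! = 1/4  (running 1/4)
  +(−1)^1/∏(1,0,0,1,1,3)! = -1/6  (running 1/12)
⟨..|..⟩ = √(144/35)·(1/12) = +0.169031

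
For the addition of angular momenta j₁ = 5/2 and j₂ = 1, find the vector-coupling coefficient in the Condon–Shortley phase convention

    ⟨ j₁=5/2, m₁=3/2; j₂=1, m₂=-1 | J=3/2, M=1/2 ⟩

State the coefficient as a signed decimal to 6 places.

√[4·2!3!0!/6! · 4!1!0!2!2!1!] = √(32/5)
  +(−1)^0/∏(0,2,1,0,2,0)! = 1/4  (running 1/4)
⟨..|..⟩ = √(32/5)·(1/4) = +0.632456

+0.632456  (= +√(2/5))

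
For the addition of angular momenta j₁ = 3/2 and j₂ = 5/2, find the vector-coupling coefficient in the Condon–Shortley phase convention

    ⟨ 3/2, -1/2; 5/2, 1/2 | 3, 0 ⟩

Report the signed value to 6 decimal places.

−√(1/5) = -0.447214

triangle: 1!·2!·4!/8! = 48/40320
(j±m)!: 1!·2!·3!·2!·3!·3! = 864
prefactor² = (2J+1)·Δ·N² = 36/5
  k=0: +1/(0!·1!·2!·3!·0!·1!) = 1/12
  k=1: −1/(1!·0!·1!·2!·1!·2!) = -1/4
Σ = -1/6  ⇒  CG² = 36/5·(-1/6)² = 1/5
CG = −√(1/5) = -0.447214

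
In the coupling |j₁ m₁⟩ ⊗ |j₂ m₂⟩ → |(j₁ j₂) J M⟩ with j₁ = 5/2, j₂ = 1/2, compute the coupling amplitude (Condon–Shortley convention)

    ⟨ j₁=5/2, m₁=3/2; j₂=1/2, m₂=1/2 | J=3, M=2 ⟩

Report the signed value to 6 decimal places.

triangle: 0!·5!·1!/7! = 120/5040
(j±m)!: 4!·1!·1!·0!·5!·1! = 2880
prefactor² = (2J+1)·Δ·N² = 480
  k=0: +1/(0!·0!·1!·1!·4!·0!) = 1/24
Σ = 1/24  ⇒  CG² = 480·1/24² = 5/6
CG = +√(5/6) = +0.912871

+0.912871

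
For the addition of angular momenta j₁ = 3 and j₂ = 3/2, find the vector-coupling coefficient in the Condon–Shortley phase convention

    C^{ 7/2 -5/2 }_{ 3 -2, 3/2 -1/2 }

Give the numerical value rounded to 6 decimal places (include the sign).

j₁+j₂−J=1  J+j₁−j₂=5  J−j₁+j₂=2  j₁+j₂+J+1=9
(j₁±m₁, j₂±m₂, J±M) = (1,5,1,2,1,6)
P² = 6400/7
sum k=0..1:
  [0] +1/120 = 1/120
  [1] −1/48 = -1/48
S = -1/80
C² = P²·S² = 1/7 ; C = -0.377964

−√(1/7) ≈ -0.377964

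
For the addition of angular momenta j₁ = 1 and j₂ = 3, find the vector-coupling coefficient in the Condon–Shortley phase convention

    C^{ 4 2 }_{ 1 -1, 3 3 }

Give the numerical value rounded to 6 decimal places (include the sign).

+√(1/28) = +0.188982

triangle: 0!*2!*6!/9! = 1440/362880
(j±m)!: 0!*2!*6!*0!*6!*2! = 2073600
prefactor² = (2J+1)*Δ*N² = 518400/7
  k=0: +1/(0!*0!*2!*6!*0!*0!) = 1/1440
Σ = 1/1440  ⇒  CG² = 518400/7*1/1440² = 1/28
CG = +√(1/28) = +0.188982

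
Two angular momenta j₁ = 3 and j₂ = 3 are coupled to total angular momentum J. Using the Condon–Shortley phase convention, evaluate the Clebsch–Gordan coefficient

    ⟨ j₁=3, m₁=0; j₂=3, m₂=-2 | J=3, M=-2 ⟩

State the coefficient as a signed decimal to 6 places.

triangle: 3!·3!·3!/10! = 216/3628800
(j±m)!: 3!·3!·1!·5!·1!·5! = 518400
prefactor² = (2J+1)·Δ·N² = 216
  k=0: +1/(0!·3!·3!·1!·0!·2!) = 1/72
  k=1: −1/(1!·2!·2!·0!·1!·3!) = -1/24
Σ = -1/36  ⇒  CG² = 216·(-1/36)² = 1/6
CG = −√(1/6) = -0.408248

-0.408248  (= −√(1/6))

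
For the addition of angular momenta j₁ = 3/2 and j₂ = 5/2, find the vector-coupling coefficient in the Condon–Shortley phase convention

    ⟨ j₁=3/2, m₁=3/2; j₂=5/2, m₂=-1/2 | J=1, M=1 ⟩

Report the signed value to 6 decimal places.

j₁+j₂−J=3  J+j₁−j₂=0  J−j₁+j₂=2  j₁+j₂+J+1=6
(j₁±m₁, j₂±m₂, J±M) = (3,0,2,3,2,0)
P² = 36/5
sum k=0..0:
  [0] +1/12 = 1/12
S = 1/12
C² = P²·S² = 1/20 ; C = +0.223607

+0.223607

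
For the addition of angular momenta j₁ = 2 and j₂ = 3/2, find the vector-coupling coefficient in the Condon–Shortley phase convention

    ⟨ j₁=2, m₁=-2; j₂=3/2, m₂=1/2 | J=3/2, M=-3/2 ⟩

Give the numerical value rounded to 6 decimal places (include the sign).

+0.632456

j₁+j₂−J=2  J+j₁−j₂=2  J−j₁+j₂=1  j₁+j₂+J+1=6
(j₁±m₁, j₂±m₂, J±M) = (0,4,2,1,0,3)
P² = 32/5
sum k=2..2:
  [2] +1/4 = 1/4
S = 1/4
C² = P²·S² = 2/5 ; C = +0.632456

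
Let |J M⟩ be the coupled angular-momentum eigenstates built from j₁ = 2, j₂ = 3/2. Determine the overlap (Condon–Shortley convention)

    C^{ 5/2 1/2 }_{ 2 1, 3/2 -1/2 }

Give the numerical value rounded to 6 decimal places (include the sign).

+√(5/14) ≈ +0.597614

√[6·1!3!2!/7! · 3!1!1!2!3!2!] = √(72/35)
  +(−1)^0/∏(0,1,1,1,2,1)! = 1/2  (running 1/2)
  +(−1)^1/∏(1,0,0,0,3,2)! = -1/12  (running 5/12)
⟨..|..⟩ = √(72/35)·(5/12) = +0.597614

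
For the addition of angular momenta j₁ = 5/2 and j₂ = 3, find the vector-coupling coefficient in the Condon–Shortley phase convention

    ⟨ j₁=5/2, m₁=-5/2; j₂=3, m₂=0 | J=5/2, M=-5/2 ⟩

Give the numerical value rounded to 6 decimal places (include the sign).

triangle: 3!×2!×3!/9! = 72/362880
(j±m)!: 0!×5!×3!×3!×0!×5! = 518400
prefactor² = (2J+1)×Δ×N² = 4320/7
  k=3: −1/(3!×0!×2!×0!×0!×3!) = -1/72
Σ = -1/72  ⇒  CG² = 4320/7×(-1/72)² = 5/42
CG = −√(5/42) = -0.345033

-0.345033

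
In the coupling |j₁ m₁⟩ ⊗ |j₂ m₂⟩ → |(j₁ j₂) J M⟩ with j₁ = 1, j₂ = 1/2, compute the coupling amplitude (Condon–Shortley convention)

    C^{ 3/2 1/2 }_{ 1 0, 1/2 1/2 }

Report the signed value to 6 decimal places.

+√(2/3) = +0.816497

√[4·0!2!1!/4! · 1!1!1!0!2!1!] = √(2/3)
  +(−1)^0/∏(0,0,1,1,1,0)! = 1  (running 1)
⟨..|..⟩ = √(2/3)·(1) = +0.816497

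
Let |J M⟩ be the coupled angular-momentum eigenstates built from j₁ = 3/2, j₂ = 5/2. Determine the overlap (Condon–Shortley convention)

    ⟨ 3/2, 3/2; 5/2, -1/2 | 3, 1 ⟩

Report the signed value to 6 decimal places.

+√(9/20) ≈ +0.670820

√[7·1!2!4!/8! · 3!0!2!3!4!2!] = √(144/5)
  +(−1)^0/∏(0,1,0,2,2,2)! = 1/8  (running 1/8)
⟨..|..⟩ = √(144/5)·(1/8) = +0.670820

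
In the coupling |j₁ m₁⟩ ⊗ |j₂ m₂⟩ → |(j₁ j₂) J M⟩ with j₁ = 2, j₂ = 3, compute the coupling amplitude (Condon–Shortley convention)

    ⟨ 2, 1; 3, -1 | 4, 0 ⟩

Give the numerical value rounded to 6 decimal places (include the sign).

+√(5/14) = +0.597614

√[9·1!3!5!/10! · 3!1!2!4!4!4!] = √(10368/35)
  +(−1)^0/∏(0,1,1,2,2,3)! = 1/24  (running 1/24)
  +(−1)^1/∏(1,0,0,1,3,4)! = -1/144  (running 5/144)
⟨..|..⟩ = √(10368/35)·(5/144) = +0.597614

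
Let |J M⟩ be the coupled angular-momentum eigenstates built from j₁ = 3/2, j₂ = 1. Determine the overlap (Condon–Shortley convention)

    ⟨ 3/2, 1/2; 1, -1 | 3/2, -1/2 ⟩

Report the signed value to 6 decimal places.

+√(8/15) ≈ +0.730297

j₁+j₂−J=1  J+j₁−j₂=2  J−j₁+j₂=1  j₁+j₂+J+1=5
(j₁±m₁, j₂±m₂, J±M) = (2,1,0,2,1,2)
P² = 8/15
sum k=0..0:
  [0] +1/1 = 1
S = 1
C² = P²·S² = 8/15 ; C = +0.730297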